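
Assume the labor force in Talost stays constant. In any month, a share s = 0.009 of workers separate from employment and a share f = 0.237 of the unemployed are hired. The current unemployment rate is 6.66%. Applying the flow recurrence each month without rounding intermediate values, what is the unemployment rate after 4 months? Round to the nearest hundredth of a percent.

Unemployment rate after four months ≈ 4.63%.

With a fixed labor force, u_{t+1} = u_t + s·(1−u_t) − f·u_t = u_t·(1−s−f) + s.
Here 1−s−f = 0.754 and s = 0.009.
u_1 = 0.066600 × 0.754 + 0.009 = 0.059216.
u_2 = 0.059216 × 0.754 + 0.009 = 0.053649.
u_3 = 0.053649 × 0.754 + 0.009 = 0.049451.
u_4 = 0.049451 × 0.754 + 0.009 = 0.046286.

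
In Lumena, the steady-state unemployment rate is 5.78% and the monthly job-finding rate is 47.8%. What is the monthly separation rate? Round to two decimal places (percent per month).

From u* = s/(s+f): s = u·f/(1−u).
s = 0.0578 × 47.8 / (1 − 0.0578) = 2.7628 / 0.9422 ≈ 2.93% per month.

Separation rate ≈ 2.93% per month.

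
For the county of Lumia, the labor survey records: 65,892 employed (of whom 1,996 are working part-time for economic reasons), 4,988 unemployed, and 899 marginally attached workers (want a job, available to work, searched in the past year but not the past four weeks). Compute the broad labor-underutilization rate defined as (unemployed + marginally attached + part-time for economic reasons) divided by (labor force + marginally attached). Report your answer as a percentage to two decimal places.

Labor force = 65,892 + 4,988 = 70,880.
Numerator = 4,988 + 899 + 1,996 = 7,883.
Denominator = 70,880 + 899 = 71,779.
Broad rate = 7,883 / 71,779 = 10.98%.

Broad underutilization rate ≈ 10.98%.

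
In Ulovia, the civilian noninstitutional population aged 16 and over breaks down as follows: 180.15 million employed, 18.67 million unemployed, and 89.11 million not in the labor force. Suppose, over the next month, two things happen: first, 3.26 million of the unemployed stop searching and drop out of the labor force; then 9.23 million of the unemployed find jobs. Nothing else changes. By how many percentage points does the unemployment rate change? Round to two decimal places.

The unemployment rate changes by −6.23 percentage points.

Initially, labor force = 180.15 + 18.67 = 198.82 million, so u = 18.67/198.82 = 9.39%.
After the first change, unemployed and labor force both fall by 3.26 → E = 180.15, U = 15.41, labor force = 195.56 million.
After the second change, unemployed falls and employed rises by 9.23; labor force unchanged → E = 189.38, U = 6.18, labor force = 195.56 million.
New unemployment rate = 6.18 / 195.56 = 3.16%.
Change = 3.16% − 9.39% = −6.23 percentage points.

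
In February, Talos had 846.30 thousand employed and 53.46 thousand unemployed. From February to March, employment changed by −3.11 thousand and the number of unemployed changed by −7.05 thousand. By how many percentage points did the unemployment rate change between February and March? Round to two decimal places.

February: labor force = 846.30 + 53.46 = 899.76; u = 53.46/899.76 = 5.94%.
March: labor force = 843.19 + 46.41 = 889.60; u = 46.41/889.60 = 5.22%.
Change = 5.22% − 5.94% = −0.72 pp.

The unemployment rate changed by −0.72 percentage points.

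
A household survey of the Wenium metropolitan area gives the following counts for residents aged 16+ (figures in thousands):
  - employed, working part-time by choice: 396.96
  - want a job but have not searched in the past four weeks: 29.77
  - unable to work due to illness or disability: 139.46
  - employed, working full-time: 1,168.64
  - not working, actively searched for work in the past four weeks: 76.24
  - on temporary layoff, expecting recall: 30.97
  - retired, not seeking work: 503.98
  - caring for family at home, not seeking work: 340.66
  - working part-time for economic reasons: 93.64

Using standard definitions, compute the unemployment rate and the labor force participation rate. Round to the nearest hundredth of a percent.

Unemployment rate ≈ 6.07%; labor force participation rate ≈ 63.53%.

Employed = 396.96 + 1,168.64 + 93.64 = 1,659.24 thousand (anyone who worked, including part-time for economic reasons, counts as employed).
Unemployed = 76.24 + 30.97 = 107.21 thousand (jobless and actively searching, or on temporary layoff).
Labor force = 1,659.24 + 107.21 = 1,766.45 thousand.
Not in labor force = 29.77 + 139.46 + 503.98 + 340.66 = 1,013.87 thousand (those not working and not actively searching are outside the labor force — including those who want a job but have given up searching).
Civilian working-age population = 1,766.45 + 1,013.87 = 2,780.32 thousand.
Unemployment rate = 107.21 / 1,766.45 = 6.07%.
Labor force participation rate = 1,766.45 / 2,780.32 = 63.53%.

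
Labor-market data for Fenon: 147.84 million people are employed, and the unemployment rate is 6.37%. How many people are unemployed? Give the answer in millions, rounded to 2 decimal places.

Let U be the number unemployed. The labor force is E + U, and U/(E+U) = 0.0637.
So U = 0.0637 × 147.84 / (1 − 0.0637) = 9.4174 / 0.9363 ≈ 10.06 million.

About 10.06 million are unemployed.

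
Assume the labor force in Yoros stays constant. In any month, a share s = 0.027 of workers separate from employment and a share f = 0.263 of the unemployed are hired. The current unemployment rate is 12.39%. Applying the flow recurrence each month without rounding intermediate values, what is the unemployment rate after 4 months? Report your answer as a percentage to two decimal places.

With a fixed labor force, u_{t+1} = u_t + s·(1−u_t) − f·u_t = u_t·(1−s−f) + s.
Here 1−s−f = 0.710 and s = 0.027.
u_1 = 0.123900 × 0.710 + 0.027 = 0.114969.
u_2 = 0.114969 × 0.710 + 0.027 = 0.108628.
u_3 = 0.108628 × 0.710 + 0.027 = 0.104126.
u_4 = 0.104126 × 0.710 + 0.027 = 0.100929.

Unemployment rate after four months ≈ 10.09%.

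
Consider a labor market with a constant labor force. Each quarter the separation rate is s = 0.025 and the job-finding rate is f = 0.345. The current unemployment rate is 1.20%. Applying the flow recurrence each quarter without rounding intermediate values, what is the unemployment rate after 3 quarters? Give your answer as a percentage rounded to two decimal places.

Unemployment rate after three quarters ≈ 5.37%.

With a fixed labor force, u_{t+1} = u_t + s·(1−u_t) − f·u_t = u_t·(1−s−f) + s.
Here 1−s−f = 0.630 and s = 0.025.
u_1 = 0.012000 × 0.630 + 0.025 = 0.032560.
u_2 = 0.032560 × 0.630 + 0.025 = 0.045513.
u_3 = 0.045513 × 0.630 + 0.025 = 0.053673.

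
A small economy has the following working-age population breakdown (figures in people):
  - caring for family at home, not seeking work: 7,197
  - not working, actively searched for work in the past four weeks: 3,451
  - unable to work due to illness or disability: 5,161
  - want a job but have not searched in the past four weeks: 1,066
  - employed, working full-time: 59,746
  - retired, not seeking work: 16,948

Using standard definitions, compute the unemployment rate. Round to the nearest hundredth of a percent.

Employed = 59,746.
Unemployed = 3,451.
Labor force = 59,746 + 3,451 = 63,197.
Unemployment rate = 3,451 / 63,197 = 5.46%.

Unemployment rate ≈ 5.46%.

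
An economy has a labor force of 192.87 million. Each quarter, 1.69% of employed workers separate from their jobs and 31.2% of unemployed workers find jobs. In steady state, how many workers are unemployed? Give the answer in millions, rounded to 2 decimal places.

About 9.91 million are unemployed in steady state.

Steady-state unemployment rate u* = s/(s+f) = 1.69/(1.69+31.2) = 0.051383.
Unemployed = u* × labor force = 0.051383 × 192.87 ≈ 9.91 million.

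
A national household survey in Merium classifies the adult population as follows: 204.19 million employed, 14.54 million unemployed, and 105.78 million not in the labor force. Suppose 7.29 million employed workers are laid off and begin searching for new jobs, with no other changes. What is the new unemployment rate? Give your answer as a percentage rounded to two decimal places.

Initially, labor force = 204.19 + 14.54 = 218.73 million, so u = 14.54/218.73 = 6.65%.
After the change, employed falls and unemployed rises by 7.29; labor force unchanged → E = 196.90, U = 21.83, labor force = 218.73 million.
New unemployment rate = 21.83 / 218.73 = 9.98%.

New unemployment rate ≈ 9.98%.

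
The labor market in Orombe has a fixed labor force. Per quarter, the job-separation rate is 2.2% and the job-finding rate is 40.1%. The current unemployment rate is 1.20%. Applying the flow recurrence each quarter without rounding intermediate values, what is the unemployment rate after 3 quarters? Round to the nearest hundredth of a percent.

With a fixed labor force, u_{t+1} = u_t + s·(1−u_t) − f·u_t = u_t·(1−s−f) + s.
Here 1−s−f = 0.577 and s = 0.022.
u_1 = 0.012000 × 0.577 + 0.022 = 0.028924.
u_2 = 0.028924 × 0.577 + 0.022 = 0.038689.
u_3 = 0.038689 × 0.577 + 0.022 = 0.044324.

Unemployment rate after three quarters ≈ 4.43%.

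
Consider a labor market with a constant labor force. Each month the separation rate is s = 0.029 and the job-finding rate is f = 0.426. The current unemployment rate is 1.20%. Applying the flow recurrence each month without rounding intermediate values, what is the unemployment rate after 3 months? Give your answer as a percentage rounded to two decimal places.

With a fixed labor force, u_{t+1} = u_t + s·(1−u_t) − f·u_t = u_t·(1−s−f) + s.
Here 1−s−f = 0.545 and s = 0.029.
u_1 = 0.012000 × 0.545 + 0.029 = 0.035540.
u_2 = 0.035540 × 0.545 + 0.029 = 0.048369.
u_3 = 0.048369 × 0.545 + 0.029 = 0.055361.

Unemployment rate after three months ≈ 5.54%.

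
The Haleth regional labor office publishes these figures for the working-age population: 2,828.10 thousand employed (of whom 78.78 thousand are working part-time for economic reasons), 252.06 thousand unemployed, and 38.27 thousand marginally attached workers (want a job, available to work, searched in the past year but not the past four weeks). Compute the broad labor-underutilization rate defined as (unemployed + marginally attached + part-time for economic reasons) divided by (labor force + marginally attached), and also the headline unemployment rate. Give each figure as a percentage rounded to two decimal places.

Labor force = 2,828.10 + 252.06 = 3,080.16 thousand.
Numerator = 252.06 + 38.27 + 78.78 = 369.11 thousand.
Denominator = 3,080.16 + 38.27 = 3,118.43 thousand.
Broad rate = 369.11 / 3,118.43 = 11.84%.
Headline unemployment rate = 252.06 / 3,080.16 = 8.18%.

Broad underutilization rate ≈ 11.84%; headline unemployment rate ≈ 8.18%.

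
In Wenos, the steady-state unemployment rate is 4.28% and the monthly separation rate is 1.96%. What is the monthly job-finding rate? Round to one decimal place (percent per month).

From u* = s/(s+f): f = s·(1−u)/u.
f = 1.96 × (1 − 0.0428) / 0.0428 = 1.8761 / 0.0428 ≈ 43.8% per month.

Job-finding rate ≈ 43.8% per month.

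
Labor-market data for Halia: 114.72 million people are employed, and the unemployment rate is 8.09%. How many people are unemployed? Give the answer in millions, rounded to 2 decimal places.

About 10.10 million are unemployed.

Let U be the number unemployed. The labor force is E + U, and U/(E+U) = 0.0809.
So U = 0.0809 × 114.72 / (1 − 0.0809) = 9.2808 / 0.9191 ≈ 10.10 million.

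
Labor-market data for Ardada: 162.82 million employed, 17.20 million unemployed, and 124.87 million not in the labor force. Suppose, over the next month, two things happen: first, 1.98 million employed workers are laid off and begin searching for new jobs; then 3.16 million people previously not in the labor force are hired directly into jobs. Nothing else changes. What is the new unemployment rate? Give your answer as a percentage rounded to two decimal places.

Initially, labor force = 162.82 + 17.20 = 180.02 million, so u = 17.20/180.02 = 9.55%.
After the first change, employed falls and unemployed rises by 1.98; labor force unchanged → E = 160.84, U = 19.18, labor force = 180.02 million.
After the second change, employed and labor force both rise by 3.16; unemployed unchanged → E = 164.00, U = 19.18, labor force = 183.18 million.
New unemployment rate = 19.18 / 183.18 = 10.47%.

New unemployment rate ≈ 10.47%.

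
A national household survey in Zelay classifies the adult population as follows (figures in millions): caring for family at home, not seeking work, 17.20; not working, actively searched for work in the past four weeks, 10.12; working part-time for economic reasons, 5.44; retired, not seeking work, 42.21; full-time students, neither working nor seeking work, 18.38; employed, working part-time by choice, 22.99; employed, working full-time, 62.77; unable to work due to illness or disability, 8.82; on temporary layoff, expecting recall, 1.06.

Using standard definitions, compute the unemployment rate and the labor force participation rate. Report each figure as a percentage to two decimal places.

Employed = 5.44 + 22.99 + 62.77 = 91.20 million (anyone who worked, including part-time for economic reasons, counts as employed).
Unemployed = 10.12 + 1.06 = 11.18 million (jobless and actively searching, or on temporary layoff).
Labor force = 91.20 + 11.18 = 102.38 million.
Not in labor force = 17.20 + 42.21 + 18.38 + 8.82 = 86.61 million (those not working and not actively searching are outside the labor force).
Civilian working-age population = 102.38 + 86.61 = 188.99 million.
Unemployment rate = 11.18 / 102.38 = 10.92%.
Labor force participation rate = 102.38 / 188.99 = 54.17%.

Unemployment rate ≈ 10.92%; labor force participation rate ≈ 54.17%.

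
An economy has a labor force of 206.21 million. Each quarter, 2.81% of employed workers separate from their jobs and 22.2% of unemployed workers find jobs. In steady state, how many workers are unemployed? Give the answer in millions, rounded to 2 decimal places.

Steady-state unemployment rate u* = s/(s+f) = 2.81/(2.81+22.2) = 0.112355.
Unemployed = u* × labor force = 0.112355 × 206.21 ≈ 23.17 million.

About 23.17 million are unemployed in steady state.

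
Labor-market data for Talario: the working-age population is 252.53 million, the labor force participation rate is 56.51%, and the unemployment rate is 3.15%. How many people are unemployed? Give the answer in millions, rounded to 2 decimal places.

Labor force = 0.5651 × 252.53 = 142.70 million.
Unemployed = 0.0315 × 142.70 ≈ 4.50 million.

About 4.50 million are unemployed.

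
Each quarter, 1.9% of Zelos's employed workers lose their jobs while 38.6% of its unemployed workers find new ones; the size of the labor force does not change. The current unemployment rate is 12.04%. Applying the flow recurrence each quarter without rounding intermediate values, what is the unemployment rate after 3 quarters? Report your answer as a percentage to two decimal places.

Unemployment rate after three quarters ≈ 6.24%.

With a fixed labor force, u_{t+1} = u_t + s·(1−u_t) − f·u_t = u_t·(1−s−f) + s.
Here 1−s−f = 0.595 and s = 0.019.
u_1 = 0.120400 × 0.595 + 0.019 = 0.090638.
u_2 = 0.090638 × 0.595 + 0.019 = 0.072930.
u_3 = 0.072930 × 0.595 + 0.019 = 0.062393.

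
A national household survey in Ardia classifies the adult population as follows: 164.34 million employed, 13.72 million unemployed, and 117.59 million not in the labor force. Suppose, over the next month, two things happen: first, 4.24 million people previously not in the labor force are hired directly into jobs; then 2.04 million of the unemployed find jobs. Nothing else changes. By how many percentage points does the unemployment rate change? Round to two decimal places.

The unemployment rate changes by −1.30 percentage points.

Initially, labor force = 164.34 + 13.72 = 178.06 million, so u = 13.72/178.06 = 7.71%.
After the first change, employed and labor force both rise by 4.24; unemployed unchanged → E = 168.58, U = 13.72, labor force = 182.30 million.
After the second change, unemployed falls and employed rises by 2.04; labor force unchanged → E = 170.62, U = 11.68, labor force = 182.30 million.
New unemployment rate = 11.68 / 182.30 = 6.41%.
Change = 6.41% − 7.71% = −1.30 percentage points.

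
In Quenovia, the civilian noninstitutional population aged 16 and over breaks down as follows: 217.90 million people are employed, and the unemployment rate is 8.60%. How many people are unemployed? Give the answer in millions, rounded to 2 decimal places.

Let U be the number unemployed. The labor force is E + U, and U/(E+U) = 0.0860.
So U = 0.0860 × 217.90 / (1 − 0.0860) = 18.7394 / 0.9140 ≈ 20.50 million.

About 20.50 million are unemployed.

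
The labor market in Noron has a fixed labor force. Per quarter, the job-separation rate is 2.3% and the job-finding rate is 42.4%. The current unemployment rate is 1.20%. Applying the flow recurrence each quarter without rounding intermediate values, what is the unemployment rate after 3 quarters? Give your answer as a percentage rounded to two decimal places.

With a fixed labor force, u_{t+1} = u_t + s·(1−u_t) − f·u_t = u_t·(1−s−f) + s.
Here 1−s−f = 0.553 and s = 0.023.
u_1 = 0.012000 × 0.553 + 0.023 = 0.029636.
u_2 = 0.029636 × 0.553 + 0.023 = 0.039389.
u_3 = 0.039389 × 0.553 + 0.023 = 0.044782.

Unemployment rate after three quarters ≈ 4.48%.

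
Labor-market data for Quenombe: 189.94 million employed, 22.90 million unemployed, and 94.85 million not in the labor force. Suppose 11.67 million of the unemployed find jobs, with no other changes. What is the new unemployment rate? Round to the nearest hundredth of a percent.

New unemployment rate ≈ 5.28%.

Initially, labor force = 189.94 + 22.90 = 212.84 million, so u = 22.90/212.84 = 10.76%.
After the change, unemployed falls and employed rises by 11.67; labor force unchanged → E = 201.61, U = 11.23, labor force = 212.84 million.
New unemployment rate = 11.23 / 212.84 = 5.28%.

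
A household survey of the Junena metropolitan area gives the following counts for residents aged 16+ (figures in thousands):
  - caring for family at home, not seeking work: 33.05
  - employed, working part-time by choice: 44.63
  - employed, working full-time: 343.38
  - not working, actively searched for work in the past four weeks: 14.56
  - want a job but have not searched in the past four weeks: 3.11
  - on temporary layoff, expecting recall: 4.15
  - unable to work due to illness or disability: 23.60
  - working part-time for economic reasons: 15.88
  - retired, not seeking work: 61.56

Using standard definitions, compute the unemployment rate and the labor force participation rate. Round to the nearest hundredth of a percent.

Unemployment rate ≈ 4.43%; labor force participation rate ≈ 77.70%.

Employed = 44.63 + 343.38 + 15.88 = 403.89 thousand (anyone who worked, including part-time for economic reasons, counts as employed).
Unemployed = 14.56 + 4.15 = 18.71 thousand (jobless and actively searching, or on temporary layoff).
Labor force = 403.89 + 18.71 = 422.60 thousand.
Not in labor force = 33.05 + 3.11 + 23.60 + 61.56 = 121.32 thousand (those not working and not actively searching are outside the labor force — including those who want a job but have given up searching).
Civilian working-age population = 422.60 + 121.32 = 543.92 thousand.
Unemployment rate = 18.71 / 422.60 = 4.43%.
Labor force participation rate = 422.60 / 543.92 = 77.70%.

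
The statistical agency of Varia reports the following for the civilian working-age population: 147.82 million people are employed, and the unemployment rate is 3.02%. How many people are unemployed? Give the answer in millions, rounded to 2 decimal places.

About 4.60 million are unemployed.

Let U be the number unemployed. The labor force is E + U, and U/(E+U) = 0.0302.
So U = 0.0302 × 147.82 / (1 − 0.0302) = 4.4642 / 0.9698 ≈ 4.60 million.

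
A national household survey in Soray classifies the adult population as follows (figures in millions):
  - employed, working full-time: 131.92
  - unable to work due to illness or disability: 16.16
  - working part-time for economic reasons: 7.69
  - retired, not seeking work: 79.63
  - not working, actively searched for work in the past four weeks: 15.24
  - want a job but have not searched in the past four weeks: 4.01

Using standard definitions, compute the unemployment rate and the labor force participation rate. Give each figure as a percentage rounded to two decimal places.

Unemployment rate ≈ 9.84%; labor force participation rate ≈ 60.81%.

Employed = 131.92 + 7.69 = 139.61 million (anyone who worked, including part-time for economic reasons, counts as employed).
Unemployed = 15.24 million.
Labor force = 139.61 + 15.24 = 154.85 million.
Not in labor force = 16.16 + 79.63 + 4.01 = 99.80 million (those not working and not actively searching are outside the labor force — including those who want a job but have given up searching).
Civilian working-age population = 154.85 + 99.80 = 254.65 million.
Unemployment rate = 15.24 / 154.85 = 9.84%.
Labor force participation rate = 154.85 / 254.65 = 60.81%.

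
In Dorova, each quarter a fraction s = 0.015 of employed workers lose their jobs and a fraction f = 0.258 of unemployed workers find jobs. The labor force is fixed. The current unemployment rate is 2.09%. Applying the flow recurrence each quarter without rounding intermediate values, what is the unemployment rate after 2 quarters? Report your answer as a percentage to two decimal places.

With a fixed labor force, u_{t+1} = u_t + s·(1−u_t) − f·u_t = u_t·(1−s−f) + s.
Here 1−s−f = 0.727 and s = 0.015.
u_1 = 0.020900 × 0.727 + 0.015 = 0.030194.
u_2 = 0.030194 × 0.727 + 0.015 = 0.036951.

Unemployment rate after two quarters ≈ 3.70%.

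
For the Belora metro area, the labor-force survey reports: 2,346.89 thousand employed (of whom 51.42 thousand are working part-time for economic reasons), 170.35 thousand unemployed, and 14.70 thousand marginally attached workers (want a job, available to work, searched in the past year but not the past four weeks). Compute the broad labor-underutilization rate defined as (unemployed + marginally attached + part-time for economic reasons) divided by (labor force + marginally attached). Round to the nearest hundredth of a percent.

Labor force = 2,346.89 + 170.35 = 2,517.24 thousand.
Numerator = 170.35 + 14.70 + 51.42 = 236.47 thousand.
Denominator = 2,517.24 + 14.70 = 2,531.94 thousand.
Broad rate = 236.47 / 2,531.94 = 9.34%.

Broad underutilization rate ≈ 9.34%.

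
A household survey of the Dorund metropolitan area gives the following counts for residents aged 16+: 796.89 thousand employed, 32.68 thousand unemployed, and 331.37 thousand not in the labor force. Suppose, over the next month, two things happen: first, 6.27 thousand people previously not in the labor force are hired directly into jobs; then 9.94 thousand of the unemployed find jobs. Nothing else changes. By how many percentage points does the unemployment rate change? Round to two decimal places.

The unemployment rate changes by −1.22 percentage points.

Initially, labor force = 796.89 + 32.68 = 829.57 thousand, so u = 32.68/829.57 = 3.94%.
After the first change, employed and labor force both rise by 6.27; unemployed unchanged → E = 803.16, U = 32.68, labor force = 835.84 thousand.
After the second change, unemployed falls and employed rises by 9.94; labor force unchanged → E = 813.10, U = 22.74, labor force = 835.84 thousand.
New unemployment rate = 22.74 / 835.84 = 2.72%.
Change = 2.72% − 3.94% = −1.22 percentage points.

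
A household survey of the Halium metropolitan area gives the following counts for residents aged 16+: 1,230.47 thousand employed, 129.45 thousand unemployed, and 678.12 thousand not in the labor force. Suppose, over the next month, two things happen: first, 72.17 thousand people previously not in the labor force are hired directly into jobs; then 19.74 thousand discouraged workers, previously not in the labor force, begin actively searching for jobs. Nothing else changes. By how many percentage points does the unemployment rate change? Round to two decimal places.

Initially, labor force = 1,230.47 + 129.45 = 1,359.92 thousand, so u = 129.45/1,359.92 = 9.52%.
After the first change, employed and labor force both rise by 72.17; unemployed unchanged → E = 1,302.64, U = 129.45, labor force = 1,432.09 thousand.
After the second change, unemployed and labor force both rise by 19.74 → E = 1,302.64, U = 149.19, labor force = 1,451.83 thousand.
New unemployment rate = 149.19 / 1,451.83 = 10.28%.
Change = 10.28% − 9.52% = +0.76 percentage points.

The unemployment rate changes by +0.76 percentage points.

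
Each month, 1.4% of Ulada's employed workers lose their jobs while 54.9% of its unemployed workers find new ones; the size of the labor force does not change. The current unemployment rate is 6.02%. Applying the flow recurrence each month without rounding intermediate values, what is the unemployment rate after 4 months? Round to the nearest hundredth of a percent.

With a fixed labor force, u_{t+1} = u_t + s·(1−u_t) − f·u_t = u_t·(1−s−f) + s.
Here 1−s−f = 0.437 and s = 0.014.
u_1 = 0.060200 × 0.437 + 0.014 = 0.040307.
u_2 = 0.040307 × 0.437 + 0.014 = 0.031614.
u_3 = 0.031614 × 0.437 + 0.014 = 0.027815.
u_4 = 0.027815 × 0.437 + 0.014 = 0.026155.

Unemployment rate after four months ≈ 2.62%.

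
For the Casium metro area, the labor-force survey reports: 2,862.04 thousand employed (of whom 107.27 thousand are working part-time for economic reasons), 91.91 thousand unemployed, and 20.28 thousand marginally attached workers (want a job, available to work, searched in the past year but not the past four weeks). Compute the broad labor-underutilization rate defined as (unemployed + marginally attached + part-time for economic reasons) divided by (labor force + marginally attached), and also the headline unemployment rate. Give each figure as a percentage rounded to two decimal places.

Labor force = 2,862.04 + 91.91 = 2,953.95 thousand.
Numerator = 91.91 + 20.28 + 107.27 = 219.46 thousand.
Denominator = 2,953.95 + 20.28 = 2,974.23 thousand.
Broad rate = 219.46 / 2,974.23 = 7.38%.
Headline unemployment rate = 91.91 / 2,953.95 = 3.11%.

Broad underutilization rate ≈ 7.38%; headline unemployment rate ≈ 3.11%.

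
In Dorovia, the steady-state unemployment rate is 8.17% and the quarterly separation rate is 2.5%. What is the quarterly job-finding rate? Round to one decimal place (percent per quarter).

Job-finding rate ≈ 28.1% per quarter.

From u* = s/(s+f): f = s·(1−u)/u.
f = 2.5 × (1 − 0.0817) / 0.0817 = 2.2957 / 0.0817 ≈ 28.1% per quarter.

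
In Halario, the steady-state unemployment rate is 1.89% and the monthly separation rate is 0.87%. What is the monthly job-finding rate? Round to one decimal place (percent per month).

From u* = s/(s+f): f = s·(1−u)/u.
f = 0.87 × (1 − 0.0189) / 0.0189 = 0.8536 / 0.0189 ≈ 45.2% per month.

Job-finding rate ≈ 45.2% per month.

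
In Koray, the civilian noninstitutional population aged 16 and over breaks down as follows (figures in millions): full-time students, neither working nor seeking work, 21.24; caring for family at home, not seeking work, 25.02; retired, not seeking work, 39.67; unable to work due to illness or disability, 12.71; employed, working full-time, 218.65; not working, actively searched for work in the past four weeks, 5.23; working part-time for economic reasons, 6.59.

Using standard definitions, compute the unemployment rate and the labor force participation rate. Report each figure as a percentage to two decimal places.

Unemployment rate ≈ 2.27%; labor force participation rate ≈ 70.03%.

Employed = 218.65 + 6.59 = 225.24 million (anyone who worked, including part-time for economic reasons, counts as employed).
Unemployed = 5.23 million.
Labor force = 225.24 + 5.23 = 230.47 million.
Not in labor force = 21.24 + 25.02 + 39.67 + 12.71 = 98.64 million (those not working and not actively searching are outside the labor force).
Civilian working-age population = 230.47 + 98.64 = 329.11 million.
Unemployment rate = 5.23 / 230.47 = 2.27%.
Labor force participation rate = 230.47 / 329.11 = 70.03%.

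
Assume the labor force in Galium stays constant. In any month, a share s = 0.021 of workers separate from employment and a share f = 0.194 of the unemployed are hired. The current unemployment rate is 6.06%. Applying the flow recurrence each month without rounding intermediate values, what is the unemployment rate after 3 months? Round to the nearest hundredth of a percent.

Unemployment rate after three months ≈ 7.97%.

With a fixed labor force, u_{t+1} = u_t + s·(1−u_t) − f·u_t = u_t·(1−s−f) + s.
Here 1−s−f = 0.785 and s = 0.021.
u_1 = 0.060600 × 0.785 + 0.021 = 0.068571.
u_2 = 0.068571 × 0.785 + 0.021 = 0.074828.
u_3 = 0.074828 × 0.785 + 0.021 = 0.079740.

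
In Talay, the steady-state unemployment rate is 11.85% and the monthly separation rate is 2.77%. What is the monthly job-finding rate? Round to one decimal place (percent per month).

Job-finding rate ≈ 20.6% per month.

From u* = s/(s+f): f = s·(1−u)/u.
f = 2.77 × (1 − 0.1185) / 0.1185 = 2.4418 / 0.1185 ≈ 20.6% per month.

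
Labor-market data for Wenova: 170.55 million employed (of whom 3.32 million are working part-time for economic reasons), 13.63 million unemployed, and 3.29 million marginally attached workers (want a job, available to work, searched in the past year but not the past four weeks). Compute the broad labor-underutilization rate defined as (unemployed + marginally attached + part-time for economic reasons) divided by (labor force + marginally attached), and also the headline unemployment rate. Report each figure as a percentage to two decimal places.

Labor force = 170.55 + 13.63 = 184.18 million.
Numerator = 13.63 + 3.29 + 3.32 = 20.24 million.
Denominator = 184.18 + 3.29 = 187.47 million.
Broad rate = 20.24 / 187.47 = 10.80%.
Headline unemployment rate = 13.63 / 184.18 = 7.40%.

Broad underutilization rate ≈ 10.80%; headline unemployment rate ≈ 7.40%.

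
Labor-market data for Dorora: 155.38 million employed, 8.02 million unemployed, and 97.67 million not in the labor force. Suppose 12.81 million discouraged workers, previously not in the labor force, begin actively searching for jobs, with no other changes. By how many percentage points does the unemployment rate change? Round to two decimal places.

The unemployment rate changes by +6.91 percentage points.

Initially, labor force = 155.38 + 8.02 = 163.40 million, so u = 8.02/163.40 = 4.91%.
After the change, unemployed and labor force both rise by 12.81 → E = 155.38, U = 20.83, labor force = 176.21 million.
New unemployment rate = 20.83 / 176.21 = 11.82%.
Change = 11.82% − 4.91% = +6.91 percentage points.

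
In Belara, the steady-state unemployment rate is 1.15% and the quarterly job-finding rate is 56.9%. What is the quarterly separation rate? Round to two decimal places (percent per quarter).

Separation rate ≈ 0.66% per quarter.

From u* = s/(s+f): s = u·f/(1−u).
s = 0.0115 × 56.9 / (1 − 0.0115) = 0.6543 / 0.9885 ≈ 0.66% per quarter.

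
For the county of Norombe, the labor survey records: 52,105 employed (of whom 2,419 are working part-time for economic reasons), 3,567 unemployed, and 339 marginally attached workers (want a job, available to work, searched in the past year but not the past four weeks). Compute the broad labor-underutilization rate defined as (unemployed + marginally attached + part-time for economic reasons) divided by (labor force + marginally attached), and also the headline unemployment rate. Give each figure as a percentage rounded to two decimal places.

Labor force = 52,105 + 3,567 = 55,672.
Numerator = 3,567 + 339 + 2,419 = 6,325.
Denominator = 55,672 + 339 = 56,011.
Broad rate = 6,325 / 56,011 = 11.29%.
Headline unemployment rate = 3,567 / 55,672 = 6.41%.

Broad underutilization rate ≈ 11.29%; headline unemployment rate ≈ 6.41%.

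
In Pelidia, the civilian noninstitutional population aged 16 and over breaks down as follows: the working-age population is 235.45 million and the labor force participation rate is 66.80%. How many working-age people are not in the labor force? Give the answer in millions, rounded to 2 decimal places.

About 78.17 million are not in the labor force.

Share not in the labor force = 1 − 0.6680 = 0.3320.
Not in labor force = 0.3320 × 235.45 ≈ 78.17 million.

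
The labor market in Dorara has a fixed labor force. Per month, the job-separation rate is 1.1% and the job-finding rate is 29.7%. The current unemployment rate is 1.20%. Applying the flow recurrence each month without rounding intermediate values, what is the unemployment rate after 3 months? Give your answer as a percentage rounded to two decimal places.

Unemployment rate after three months ≈ 2.79%.

With a fixed labor force, u_{t+1} = u_t + s·(1−u_t) − f·u_t = u_t·(1−s−f) + s.
Here 1−s−f = 0.692 and s = 0.011.
u_1 = 0.012000 × 0.692 + 0.011 = 0.019304.
u_2 = 0.019304 × 0.692 + 0.011 = 0.024358.
u_3 = 0.024358 × 0.692 + 0.011 = 0.027856.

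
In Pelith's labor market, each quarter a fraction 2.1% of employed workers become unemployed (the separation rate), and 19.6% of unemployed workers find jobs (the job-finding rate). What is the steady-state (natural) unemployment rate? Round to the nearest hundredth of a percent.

Steady-state unemployment rate ≈ 9.68%.

At steady state the flows balance: s·E = f·U, so U/(E+U) = s/(s+f).
u* = 2.1 / (2.1 + 19.6) = 2.1 / 21.70 = 9.68%.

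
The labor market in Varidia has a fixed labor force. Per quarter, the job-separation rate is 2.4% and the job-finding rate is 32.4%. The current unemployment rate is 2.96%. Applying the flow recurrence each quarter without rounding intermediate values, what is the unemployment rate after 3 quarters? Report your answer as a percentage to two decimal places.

With a fixed labor force, u_{t+1} = u_t + s·(1−u_t) − f·u_t = u_t·(1−s−f) + s.
Here 1−s−f = 0.652 and s = 0.024.
u_1 = 0.029600 × 0.652 + 0.024 = 0.043299.
u_2 = 0.043299 × 0.652 + 0.024 = 0.052231.
u_3 = 0.052231 × 0.652 + 0.024 = 0.058055.

Unemployment rate after three quarters ≈ 5.81%.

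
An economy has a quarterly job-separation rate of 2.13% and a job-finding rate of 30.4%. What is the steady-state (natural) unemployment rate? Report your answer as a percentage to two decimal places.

Steady-state unemployment rate ≈ 6.55%.

At steady state the flows balance: s·E = f·U, so U/(E+U) = s/(s+f).
u* = 2.13 / (2.13 + 30.4) = 2.13 / 32.53 = 6.55%.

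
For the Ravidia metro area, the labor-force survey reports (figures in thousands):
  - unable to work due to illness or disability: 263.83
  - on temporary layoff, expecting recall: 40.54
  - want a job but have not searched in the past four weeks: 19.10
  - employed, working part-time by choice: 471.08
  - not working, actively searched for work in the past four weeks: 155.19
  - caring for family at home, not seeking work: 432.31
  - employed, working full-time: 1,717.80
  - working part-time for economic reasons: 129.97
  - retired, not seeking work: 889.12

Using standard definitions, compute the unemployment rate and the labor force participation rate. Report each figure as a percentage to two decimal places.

Unemployment rate ≈ 7.78%; labor force participation rate ≈ 61.05%.

Employed = 471.08 + 1,717.80 + 129.97 = 2,318.85 thousand (anyone who worked, including part-time for economic reasons, counts as employed).
Unemployed = 40.54 + 155.19 = 195.73 thousand (jobless and actively searching, or on temporary layoff).
Labor force = 2,318.85 + 195.73 = 2,514.58 thousand.
Not in labor force = 263.83 + 19.10 + 432.31 + 889.12 = 1,604.36 thousand (those not working and not actively searching are outside the labor force — including those who want a job but have given up searching).
Civilian working-age population = 2,514.58 + 1,604.36 = 4,118.94 thousand.
Unemployment rate = 195.73 / 2,514.58 = 7.78%.
Labor force participation rate = 2,514.58 / 4,118.94 = 61.05%.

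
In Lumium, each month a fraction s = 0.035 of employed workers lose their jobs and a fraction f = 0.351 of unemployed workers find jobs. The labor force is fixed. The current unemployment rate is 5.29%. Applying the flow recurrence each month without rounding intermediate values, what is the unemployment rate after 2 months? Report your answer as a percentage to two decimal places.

With a fixed labor force, u_{t+1} = u_t + s·(1−u_t) − f·u_t = u_t·(1−s−f) + s.
Here 1−s−f = 0.614 and s = 0.035.
u_1 = 0.052900 × 0.614 + 0.035 = 0.067481.
u_2 = 0.067481 × 0.614 + 0.035 = 0.076433.

Unemployment rate after two months ≈ 7.64%.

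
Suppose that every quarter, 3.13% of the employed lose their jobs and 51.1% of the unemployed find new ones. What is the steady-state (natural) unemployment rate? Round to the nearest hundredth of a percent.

Steady-state unemployment rate ≈ 5.77%.

At steady state the flows balance: s·E = f·U, so U/(E+U) = s/(s+f).
u* = 3.13 / (3.13 + 51.1) = 3.13 / 54.23 = 5.77%.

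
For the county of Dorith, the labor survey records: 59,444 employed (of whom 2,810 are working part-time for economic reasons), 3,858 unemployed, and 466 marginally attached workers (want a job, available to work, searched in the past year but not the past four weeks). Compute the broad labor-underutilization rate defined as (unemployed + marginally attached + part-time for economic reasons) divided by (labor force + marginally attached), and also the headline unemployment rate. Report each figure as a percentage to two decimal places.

Labor force = 59,444 + 3,858 = 63,302.
Numerator = 3,858 + 466 + 2,810 = 7,134.
Denominator = 63,302 + 466 = 63,768.
Broad rate = 7,134 / 63,768 = 11.19%.
Headline unemployment rate = 3,858 / 63,302 = 6.09%.

Broad underutilization rate ≈ 11.19%; headline unemployment rate ≈ 6.09%.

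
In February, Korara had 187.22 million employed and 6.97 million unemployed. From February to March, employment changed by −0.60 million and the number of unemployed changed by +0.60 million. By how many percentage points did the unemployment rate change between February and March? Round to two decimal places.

February: labor force = 187.22 + 6.97 = 194.19; u = 6.97/194.19 = 3.59%.
March: labor force = 186.62 + 7.57 = 194.19; u = 7.57/194.19 = 3.90%.
Change = 3.90% − 3.59% = +0.31 pp.

The unemployment rate changed by +0.31 percentage points.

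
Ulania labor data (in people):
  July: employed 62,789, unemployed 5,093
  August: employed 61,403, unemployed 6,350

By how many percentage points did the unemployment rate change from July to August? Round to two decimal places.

July: labor force = 62,789 + 5,093 = 67,882; u = 5,093/67,882 = 7.50%.
August: labor force = 61,403 + 6,350 = 67,753; u = 6,350/67,753 = 9.37%.
Change = 9.37% − 7.50% = +1.87 pp.

The unemployment rate changed by +1.87 percentage points.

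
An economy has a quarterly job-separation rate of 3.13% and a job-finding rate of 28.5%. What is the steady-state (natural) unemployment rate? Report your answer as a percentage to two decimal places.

Steady-state unemployment rate ≈ 9.90%.

At steady state the flows balance: s·E = f·U, so U/(E+U) = s/(s+f).
u* = 3.13 / (3.13 + 28.5) = 3.13 / 31.63 = 9.90%.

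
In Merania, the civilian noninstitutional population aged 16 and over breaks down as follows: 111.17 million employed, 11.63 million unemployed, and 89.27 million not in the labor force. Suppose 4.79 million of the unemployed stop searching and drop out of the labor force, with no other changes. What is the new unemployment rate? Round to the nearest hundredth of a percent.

Initially, labor force = 111.17 + 11.63 = 122.80 million, so u = 11.63/122.80 = 9.47%.
After the change, unemployed and labor force both fall by 4.79 → E = 111.17, U = 6.84, labor force = 118.01 million.
New unemployment rate = 6.84 / 118.01 = 5.80%.

New unemployment rate ≈ 5.80%.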